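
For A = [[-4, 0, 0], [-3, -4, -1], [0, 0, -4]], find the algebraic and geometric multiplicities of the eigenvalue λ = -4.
The characteristic polynomial is (x + 4)^3, so the factor x + 4 appears with exponent 3: the algebraic multiplicity is 3.

rank(A + 4I) = 1, so the eigenspace has dimension 3 - 1 = 2: the geometric multiplicity is 2.

Since 2 < 3, A is not diagonalizable.

algebraic multiplicity 3, geometric multiplicity 2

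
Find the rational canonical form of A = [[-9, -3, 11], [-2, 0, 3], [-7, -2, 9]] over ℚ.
R = [[0, 0, -1], [1, 0, 4], [0, 1, 0]]

The invariant factors of A (the non-unit diagonal entries of the Smith normal form of xI - A over ℚ[x]) are x^3 - 4x + 1, each dividing the next. The characteristic polynomial is their product, x^3 - 4x + 1.

The rational canonical form is the block-diagonal matrix of companion matrices C(f_i):
R = [[0, 0, -1], [1, 0, 4], [0, 1, 0]].

Note the characteristic polynomial does not split into linear factors over ℚ, so A has no Jordan form over ℚ; the rational canonical form exists over any field.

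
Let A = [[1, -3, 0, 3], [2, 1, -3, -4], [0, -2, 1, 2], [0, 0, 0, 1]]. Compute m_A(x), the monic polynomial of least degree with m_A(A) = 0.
m_A(x) = (x - 1)^3

The characteristic polynomial factors as (x - 1)^4. The minimal polynomial is ∏(x - λ)^{k_λ} where k_λ is the size of the largest Jordan block at λ.

For λ = 1: rank(A - I) = 2, and the largest Jordan block has size 3 (the smallest k with rank((A - I)^k) = rank((A - I)^(k+1))).

So m_A(x) = (x - 1)^3.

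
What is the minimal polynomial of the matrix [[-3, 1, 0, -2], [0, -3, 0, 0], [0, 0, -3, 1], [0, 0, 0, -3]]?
m_A(x) = (x + 3)^2

The characteristic polynomial factors as (x + 3)^4. The minimal polynomial is ∏(x - λ)^{k_λ} where k_λ is the size of the largest Jordan block at λ.

For λ = -3: rank(A + 3I) = 2, and the largest Jordan block has size 2 (the smallest k with rank((A + 3I)^k) = rank((A + 3I)^(k+1))).

So m_A(x) = (x + 3)^2.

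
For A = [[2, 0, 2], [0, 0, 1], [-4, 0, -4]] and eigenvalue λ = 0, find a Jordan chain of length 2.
We seek v_1 ∈ ker(A^2) \ ker(A), then set v_{i+1} = A v_i.

One such chain is v_1 = [[-1, 0, 1]]^T, v_2 = [[0, 1, 0]]^T. Check: A v_2 = [[0, 0, 0]]^T = 0.

v_1 = [[-1, 0, 1]]^T, v_2 = [[0, 1, 0]]^T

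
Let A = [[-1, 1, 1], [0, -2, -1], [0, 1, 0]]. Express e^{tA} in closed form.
e^{tA} = [[e^{-t}, t*e^{-t}, t*e^{-t}], [0, (1 - t)*e^{-t}, -t*e^{-t}], [0, t*e^{-t}, (t + 1)*e^{-t}]]

A has Jordan form J = [[-1, 1, 0], [0, -1, 0], [0, 0, -1]] with A = PJP^{-1}, so e^{tA} = P e^{tJ} P^{-1}.

For a Jordan block J_k(λ), e^{tJ_k(λ)} = e^{λt} · (I + tN + t^2 N^2/2! + ... + t^{k-1} N^{k-1}/(k-1)!) where N is the nilpotent superdiagonal part.

Assembling the blocks and conjugating back gives the entries of e^{tA} as shown above.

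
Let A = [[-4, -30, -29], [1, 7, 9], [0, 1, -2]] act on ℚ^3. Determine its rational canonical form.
R = [[0, 0, 3], [1, 0, 13], [0, 1, 1]]

The invariant factors of A (the non-unit diagonal entries of the Smith normal form of xI - A over ℚ[x]) are (x + 3)(x^2 - 4x - 1), each dividing the next. The characteristic polynomial is their product, (x + 3)(x^2 - 4x - 1).

The rational canonical form is the block-diagonal matrix of companion matrices C(f_i):
R = [[0, 0, 3], [1, 0, 13], [0, 1, 1]].

Note the characteristic polynomial does not split into linear factors over ℚ, so A has no Jordan form over ℚ; the rational canonical form exists over any field.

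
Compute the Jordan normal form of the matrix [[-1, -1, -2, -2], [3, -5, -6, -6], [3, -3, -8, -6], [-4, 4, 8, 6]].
J = [[-2, 1, 0, 0], [0, -2, 0, 0], [0, 0, -2, 0], [0, 0, 0, -2]]

The characteristic polynomial is det(xI - A) = (x + 2)^4, so the eigenvalues are -2 (algebraic multiplicity 4).

For λ = -2: rank(A + 2I) = 1, rank((A + 2I)^2) = 0. The eigenspace has dimension 4 - 1 = 3, so there are 3 Jordan blocks; the rank sequence gives block sizes [2, 1, 1].

Assembling the blocks gives the Jordan form J above.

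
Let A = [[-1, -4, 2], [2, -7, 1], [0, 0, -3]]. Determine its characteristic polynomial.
χ_A(x) = (x + 3)^2(x + 5)

xI - A = [[x + 1, 4, -2], [-2, x + 7, -1], [0, 0, x + 3]].

Expanding det(xI - A) along the first row:
det(xI - A) = + (x + 1)·det([[x + 7, -1], [0, x + 3]]) - (4)·det([[-2, -1], [0, x + 3]]) + (-2)·det([[-2, x + 7], [0, 0]]).

Evaluating gives χ_A(x) = x^3 + 11x^2 + 39x + 45 = (x + 3)^2(x + 5).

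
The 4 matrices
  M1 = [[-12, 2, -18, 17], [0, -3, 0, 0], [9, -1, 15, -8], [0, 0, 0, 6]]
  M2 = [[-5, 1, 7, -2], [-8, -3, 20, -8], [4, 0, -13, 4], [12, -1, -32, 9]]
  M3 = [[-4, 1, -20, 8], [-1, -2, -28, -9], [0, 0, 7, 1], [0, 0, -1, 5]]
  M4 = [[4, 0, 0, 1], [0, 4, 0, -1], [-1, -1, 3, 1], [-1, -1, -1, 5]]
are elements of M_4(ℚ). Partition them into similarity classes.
Characteristic polynomials: χ_{M1} = (x - 6)^2(x + 3)^2, χ_{M2} = (x + 3)^4, χ_{M3} = (x - 6)^2(x + 3)^2, χ_{M4} = (x - 4)^4.

{M1, M3}: invariant factors (x - 6)^2(x + 3)^2.

{M2}: invariant factors (x + 3)^2, (x + 3)^2.

{M4}: invariant factors x - 4, (x - 4)^3.

Matrices are similar if and only if their invariant-factor lists agree; the partition into similarity classes is {M1, M3}, {M2}, {M4}.

3 classes: {M1, M3}, {M2}, {M4}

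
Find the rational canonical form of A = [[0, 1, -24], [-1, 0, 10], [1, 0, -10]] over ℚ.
R = [[0, 0, 0], [1, 0, -25], [0, 1, -10]]

The invariant factors of A (the non-unit diagonal entries of the Smith normal form of xI - A over ℚ[x]) are x(x + 5)^2, each dividing the next. The characteristic polynomial is their product, x(x + 5)^2.

The rational canonical form is the block-diagonal matrix of companion matrices C(f_i):
R = [[0, 0, 0], [1, 0, -25], [0, 1, -10]].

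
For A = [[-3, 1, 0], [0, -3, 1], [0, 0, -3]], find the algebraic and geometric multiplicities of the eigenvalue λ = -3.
algebraic multiplicity 3, geometric multiplicity 1

The characteristic polynomial is (x + 3)^3, so the factor x + 3 appears with exponent 3: the algebraic multiplicity is 3.

rank(A + 3I) = 2, so the eigenspace has dimension 3 - 2 = 1: the geometric multiplicity is 1.

Since 1 < 3, A is not diagonalizable.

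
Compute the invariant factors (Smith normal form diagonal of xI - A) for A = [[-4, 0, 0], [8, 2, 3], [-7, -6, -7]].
The Jordan structure of A has elementary divisors (x + 4)^2, (x + 1). Arranging the block sizes at each eigenvalue in decreasing order and taking row products gives the invariant factors.

Invariant factors (smallest first, each dividing the next): (x + 1)(x + 4)^2.

Check: the last factor (x + 1)(x + 4)^2 is the minimal polynomial, and the product (x + 1)(x + 4)^2 is the characteristic polynomial.

(x + 1)(x + 4)^2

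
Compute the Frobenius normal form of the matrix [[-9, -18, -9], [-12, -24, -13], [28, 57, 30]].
The invariant factors of A (the non-unit diagonal entries of the Smith normal form of xI - A over ℚ[x]) are (x + 3)(x^2 + 3), each dividing the next. The characteristic polynomial is their product, (x + 3)(x^2 + 3).

The rational canonical form is the block-diagonal matrix of companion matrices C(f_i):
R = [[0, 0, -9], [1, 0, -3], [0, 1, -3]].

Note the characteristic polynomial does not split into linear factors over ℚ, so A has no Jordan form over ℚ; the rational canonical form exists over any field.

R = [[0, 0, -9], [1, 0, -3], [0, 1, -3]]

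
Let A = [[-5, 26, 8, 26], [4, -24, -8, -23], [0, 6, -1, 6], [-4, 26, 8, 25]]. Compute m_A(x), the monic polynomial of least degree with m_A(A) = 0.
The characteristic polynomial factors as (x - 2)(x + 1)^2(x + 5). The minimal polynomial is ∏(x - λ)^{k_λ} where k_λ is the size of the largest Jordan block at λ.

For λ = -5: rank(A + 5I) = 3, and the largest Jordan block has size 1 (the smallest k with rank((A + 5I)^k) = rank((A + 5I)^(k+1))).
For λ = -1: rank(A + I) = 2, and the largest Jordan block has size 1 (the smallest k with rank((A + I)^k) = rank((A + I)^(k+1))).
For λ = 2: rank(A - 2I) = 3, and the largest Jordan block has size 1 (the smallest k with rank((A - 2I)^k) = rank((A - 2I)^(k+1))).

So m_A(x) = (x - 2)(x + 1)(x + 5).

m_A(x) = (x - 2)(x + 1)(x + 5)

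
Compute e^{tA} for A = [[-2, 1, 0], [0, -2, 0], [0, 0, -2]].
A has Jordan form J = [[-2, 1, 0], [0, -2, 0], [0, 0, -2]] with A = PJP^{-1}, so e^{tA} = P e^{tJ} P^{-1}.

For a Jordan block J_k(λ), e^{tJ_k(λ)} = e^{λt} · (I + tN + t^2 N^2/2! + ... + t^{k-1} N^{k-1}/(k-1)!) where N is the nilpotent superdiagonal part.

Assembling the blocks and conjugating back gives the entries of e^{tA} as shown above.

e^{tA} = [[e^{-2*t}, t*e^{-2*t}, 0], [0, e^{-2*t}, 0], [0, 0, e^{-2*t}]]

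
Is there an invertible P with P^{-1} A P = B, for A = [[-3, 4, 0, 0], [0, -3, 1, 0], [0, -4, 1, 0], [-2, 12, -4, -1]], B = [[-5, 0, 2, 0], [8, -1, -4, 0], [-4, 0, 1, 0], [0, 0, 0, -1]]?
No.

Both have characteristic polynomial (x + 1)^3(x + 3), but the minimal polynomial of A is (x + 1)^2(x + 3) while the minimal polynomial of B is (x + 1)(x + 3). The minimal polynomial is a similarity invariant, so A and B are not similar.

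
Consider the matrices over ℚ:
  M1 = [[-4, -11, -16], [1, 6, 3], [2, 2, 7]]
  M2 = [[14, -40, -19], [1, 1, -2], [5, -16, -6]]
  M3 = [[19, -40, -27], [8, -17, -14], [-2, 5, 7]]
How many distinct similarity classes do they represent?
Characteristic polynomials: χ_{M1} = (x - 3)^3, χ_{M2} = (x - 3)^3, χ_{M3} = (x - 3)^3.

{M1, M2, M3}: invariant factors (x - 3)^3.

Matrices are similar if and only if their invariant-factor lists agree; the partition into similarity classes is {M1, M2, M3}.

1 class: {M1, M2, M3}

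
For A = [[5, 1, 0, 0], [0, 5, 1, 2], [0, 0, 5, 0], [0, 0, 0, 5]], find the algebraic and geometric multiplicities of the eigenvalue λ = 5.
algebraic multiplicity 4, geometric multiplicity 2

The characteristic polynomial is (x - 5)^4, so the factor x - 5 appears with exponent 4: the algebraic multiplicity is 4.

rank(A - 5I) = 2, so the eigenspace has dimension 4 - 2 = 2: the geometric multiplicity is 2.

Since 2 < 4, A is not diagonalizable.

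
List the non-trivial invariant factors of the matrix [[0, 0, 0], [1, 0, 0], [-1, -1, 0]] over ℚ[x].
The Jordan structure of A has elementary divisors x^3. Arranging the block sizes at each eigenvalue in decreasing order and taking row products gives the invariant factors.

Invariant factors (smallest first, each dividing the next): x^3.

Check: the last factor x^3 is the minimal polynomial, and the product x^3 is the characteristic polynomial.

x^3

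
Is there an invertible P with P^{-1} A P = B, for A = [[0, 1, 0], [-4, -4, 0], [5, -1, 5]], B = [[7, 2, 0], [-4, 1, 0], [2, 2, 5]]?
No.

trace(A) = 1 but trace(B) = 13. The trace is a similarity invariant, so A and B are not similar.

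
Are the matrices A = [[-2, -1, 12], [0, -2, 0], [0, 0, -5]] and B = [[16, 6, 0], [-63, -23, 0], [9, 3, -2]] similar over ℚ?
Both have characteristic polynomial (x + 2)^2(x + 5), but the minimal polynomial of A is (x + 2)^2(x + 5) while the minimal polynomial of B is (x + 2)(x + 5). The minimal polynomial is a similarity invariant, so A and B are not similar.

No.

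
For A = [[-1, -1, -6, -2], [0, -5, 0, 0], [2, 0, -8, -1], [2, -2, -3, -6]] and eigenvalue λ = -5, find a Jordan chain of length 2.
We seek v_1 ∈ ker((A + 5I)^2) \ ker(A + 5I), then set v_{i+1} = (A + 5I) v_i.

One such chain is v_1 = [[0, 1, -1, 2]]^T, v_2 = [[1, 0, 1, -1]]^T. Check: (A + 5I) v_2 = [[0, 0, 0, 0]]^T = 0.

v_1 = [[0, 1, -1, 2]]^T, v_2 = [[1, 0, 1, -1]]^T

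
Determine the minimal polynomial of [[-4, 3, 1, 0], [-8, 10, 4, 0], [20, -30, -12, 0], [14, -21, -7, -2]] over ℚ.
m_A(x) = (x + 2)^2

The characteristic polynomial factors as (x + 2)^4. The minimal polynomial is ∏(x - λ)^{k_λ} where k_λ is the size of the largest Jordan block at λ.

For λ = -2: rank(A + 2I) = 1, and the largest Jordan block has size 2 (the smallest k with rank((A + 2I)^k) = rank((A + 2I)^(k+1))).

So m_A(x) = (x + 2)^2.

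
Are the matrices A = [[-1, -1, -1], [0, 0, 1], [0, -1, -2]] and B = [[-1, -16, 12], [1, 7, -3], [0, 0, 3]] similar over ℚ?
trace(A) = -3 but trace(B) = 9. The trace is a similarity invariant, so A and B are not similar.

No.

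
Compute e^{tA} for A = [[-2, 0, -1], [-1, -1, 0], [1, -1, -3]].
e^{tA} = [[(2 - t^2)*e^{-2*t}/2, t^2*e^{-2*t}/2, t*(t - 2)*e^{-2*t}/2], [t*(-t - 2)*e^{-2*t}/2, (t^2/2 + t + 1)*e^{-2*t}, t^2*e^{-2*t}/2], [t*e^{-2*t}, -t*e^{-2*t}, (1 - t)*e^{-2*t}]]

A has Jordan form J = [[-2, 1, 0], [0, -2, 1], [0, 0, -2]] with A = PJP^{-1}, so e^{tA} = P e^{tJ} P^{-1}.

For a Jordan block J_k(λ), e^{tJ_k(λ)} = e^{λt} · (I + tN + t^2 N^2/2! + ... + t^{k-1} N^{k-1}/(k-1)!) where N is the nilpotent superdiagonal part.

Assembling the blocks and conjugating back gives the entries of e^{tA} as shown above.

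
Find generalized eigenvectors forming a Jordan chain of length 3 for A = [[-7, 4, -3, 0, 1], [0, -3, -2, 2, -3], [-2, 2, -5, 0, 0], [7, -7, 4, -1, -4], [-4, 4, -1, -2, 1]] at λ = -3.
v_1 = [[1, 2, 1, 0, -1]]^T, v_2 = [[0, 1, 0, 1, -1]]^T, v_3 = [[3, 5, 2, -1, -2]]^T

We seek v_1 ∈ ker((A + 3I)^3) \ ker((A + 3I)^2), then set v_{i+1} = (A + 3I) v_i.

One such chain is v_1 = [[1, 2, 1, 0, -1]]^T, v_2 = [[0, 1, 0, 1, -1]]^T, v_3 = [[3, 5, 2, -1, -2]]^T. Check: (A + 3I) v_3 = [[0, 0, 0, 0, 0]]^T = 0.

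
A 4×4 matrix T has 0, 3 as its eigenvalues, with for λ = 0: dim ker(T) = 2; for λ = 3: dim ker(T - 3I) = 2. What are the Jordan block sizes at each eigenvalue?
λ = 0: successive nullity increments [2] count blocks of size ≥ k; block sizes are [1, 1].
λ = 3: successive nullity increments [2] count blocks of size ≥ k; block sizes are [1, 1].

Jordan blocks: (0, 1), (0, 1), (3, 1), (3, 1)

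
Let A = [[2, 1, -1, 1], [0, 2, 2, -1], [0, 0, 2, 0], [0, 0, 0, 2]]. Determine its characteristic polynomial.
χ_A(x) = (x - 2)^4

xI - A = [[x - 2, -1, 1, -1], [0, x - 2, -2, 1], [0, 0, x - 2, 0], [0, 0, 0, x - 2]].

Expanding det(xI - A) along the first row:
det(xI - A) = + (x - 2)·det([[x - 2, -2, 1], [0, x - 2, 0], [0, 0, x - 2]]) - (-1)·det([[0, -2, 1], [0, x - 2, 0], [0, 0, x - 2]]) + (1)·det([[0, x - 2, 1], [0, 0, 0], [0, 0, x - 2]]) - (-1)·det([[0, x - 2, -2], [0, 0, x - 2], [0, 0, 0]]).

Evaluating gives χ_A(x) = x^4 - 8x^3 + 24x^2 - 32x + 16 = (x - 2)^4.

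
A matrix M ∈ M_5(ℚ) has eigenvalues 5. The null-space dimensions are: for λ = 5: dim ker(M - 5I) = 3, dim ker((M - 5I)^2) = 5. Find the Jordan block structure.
Jordan blocks: (5, 2), (5, 2), (5, 1)

λ = 5: successive nullity increments [3, 2] count blocks of size ≥ k; block sizes are [2, 2, 1].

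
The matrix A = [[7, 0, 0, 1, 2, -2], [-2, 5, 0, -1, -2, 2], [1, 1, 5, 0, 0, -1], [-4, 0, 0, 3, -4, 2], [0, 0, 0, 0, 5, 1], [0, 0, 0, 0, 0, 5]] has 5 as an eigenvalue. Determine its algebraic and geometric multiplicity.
The characteristic polynomial is (x - 5)^6, so the factor x - 5 appears with exponent 6: the algebraic multiplicity is 6.

rank(A - 5I) = 3, so the eigenspace has dimension 6 - 3 = 3: the geometric multiplicity is 3.

Since 3 < 6, A is not diagonalizable.

algebraic multiplicity 6, geometric multiplicity 3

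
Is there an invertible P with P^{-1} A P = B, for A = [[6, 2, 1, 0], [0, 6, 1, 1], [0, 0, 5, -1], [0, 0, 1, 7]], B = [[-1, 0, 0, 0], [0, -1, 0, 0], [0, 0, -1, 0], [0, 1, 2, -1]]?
No.

trace(A) = 24 but trace(B) = -4. The trace is a similarity invariant, so A and B are not similar.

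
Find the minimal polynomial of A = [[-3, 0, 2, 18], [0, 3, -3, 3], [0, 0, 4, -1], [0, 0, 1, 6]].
The characteristic polynomial factors as (x - 5)^2(x - 3)(x + 3). The minimal polynomial is ∏(x - λ)^{k_λ} where k_λ is the size of the largest Jordan block at λ.

For λ = -3: rank(A + 3I) = 3, and the largest Jordan block has size 1 (the smallest k with rank((A + 3I)^k) = rank((A + 3I)^(k+1))).
For λ = 3: rank(A - 3I) = 3, and the largest Jordan block has size 1 (the smallest k with rank((A - 3I)^k) = rank((A - 3I)^(k+1))).
For λ = 5: rank(A - 5I) = 3, and the largest Jordan block has size 2 (the smallest k with rank((A - 5I)^k) = rank((A - 5I)^(k+1))).

So m_A(x) = (x - 5)^2(x - 3)(x + 3).

m_A(x) = (x - 5)^2(x - 3)(x + 3)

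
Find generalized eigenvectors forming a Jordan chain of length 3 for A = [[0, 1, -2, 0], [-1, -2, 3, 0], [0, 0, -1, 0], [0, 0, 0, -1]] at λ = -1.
v_1 = [[0, 1, 1, 1]]^T, v_2 = [[-1, 2, 0, 0]]^T, v_3 = [[1, -1, 0, 0]]^T

We seek v_1 ∈ ker((A + I)^3) \ ker((A + I)^2), then set v_{i+1} = (A + I) v_i.

One such chain is v_1 = [[0, 1, 1, 1]]^T, v_2 = [[-1, 2, 0, 0]]^T, v_3 = [[1, -1, 0, 0]]^T. Check: (A + I) v_3 = [[0, 0, 0, 0]]^T = 0.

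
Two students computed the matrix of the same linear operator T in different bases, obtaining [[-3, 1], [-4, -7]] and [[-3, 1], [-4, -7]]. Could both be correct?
Yes.

Two matrices over a field are similar if and only if they have the same invariant factors.

Both A and B have characteristic polynomial (x + 5)^2 and minimal polynomial (x + 5)^2. Computing further, both have invariant factors (x + 5)^2. Hence A and B are similar.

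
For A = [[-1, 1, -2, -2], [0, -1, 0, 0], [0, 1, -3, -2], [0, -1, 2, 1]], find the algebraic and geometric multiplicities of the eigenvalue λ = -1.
The characteristic polynomial is (x + 1)^4, so the factor x + 1 appears with exponent 4: the algebraic multiplicity is 4.

rank(A + I) = 1, so the eigenspace has dimension 4 - 1 = 3: the geometric multiplicity is 3.

Since 3 < 4, A is not diagonalizable.

algebraic multiplicity 4, geometric multiplicity 3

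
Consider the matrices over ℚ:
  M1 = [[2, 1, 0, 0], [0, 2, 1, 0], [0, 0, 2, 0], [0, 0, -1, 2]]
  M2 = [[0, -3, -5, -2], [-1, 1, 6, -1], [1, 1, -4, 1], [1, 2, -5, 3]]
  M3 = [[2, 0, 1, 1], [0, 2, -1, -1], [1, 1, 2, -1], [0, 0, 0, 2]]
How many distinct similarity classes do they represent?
Characteristic polynomials: χ_{M1} = (x - 2)^4, χ_{M2} = (x - 2)^2(x + 2)^2, χ_{M3} = (x - 2)^4.

{M1, M3}: invariant factors x - 2, (x - 2)^3.

{M2}: invariant factors (x - 2)^2(x + 2)^2.

Matrices are similar if and only if their invariant-factor lists agree; the partition into similarity classes is {M1, M3}, {M2}.

2 classes: {M1, M3}, {M2}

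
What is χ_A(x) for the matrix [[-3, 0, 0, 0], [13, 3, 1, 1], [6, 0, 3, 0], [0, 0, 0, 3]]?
xI - A = [[x + 3, 0, 0, 0], [-13, x - 3, -1, -1], [-6, 0, x - 3, 0], [0, 0, 0, x - 3]].

Expanding det(xI - A) along the first row:
det(xI - A) = + (x + 3)·det([[x - 3, -1, -1], [0, x - 3, 0], [0, 0, x - 3]]) - (0)·det([[-13, -1, -1], [-6, x - 3, 0], [0, 0, x - 3]]) + (0)·det([[-13, x - 3, -1], [-6, 0, 0], [0, 0, x - 3]]) - (0)·det([[-13, x - 3, -1], [-6, 0, x - 3], [0, 0, 0]]).

Evaluating gives χ_A(x) = x^4 - 6x^3 + 54x - 81 = (x - 3)^3(x + 3).

χ_A(x) = (x - 3)^3(x + 3)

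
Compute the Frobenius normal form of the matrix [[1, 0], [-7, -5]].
R = [[0, 5], [1, -4]]

The invariant factors of A (the non-unit diagonal entries of the Smith normal form of xI - A over ℚ[x]) are (x - 1)(x + 5), each dividing the next. The characteristic polynomial is their product, (x - 1)(x + 5).

The rational canonical form is the block-diagonal matrix of companion matrices C(f_i):
R = [[0, 5], [1, -4]].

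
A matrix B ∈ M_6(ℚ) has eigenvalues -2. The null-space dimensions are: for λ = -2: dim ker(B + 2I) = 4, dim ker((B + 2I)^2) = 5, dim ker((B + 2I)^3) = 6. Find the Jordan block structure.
Jordan blocks: (-2, 3), (-2, 1), (-2, 1), (-2, 1)

λ = -2: successive nullity increments [4, 1, 1] count blocks of size ≥ k; block sizes are [3, 1, 1, 1].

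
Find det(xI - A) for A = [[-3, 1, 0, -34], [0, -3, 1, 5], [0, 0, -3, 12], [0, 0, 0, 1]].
xI - A = [[x + 3, -1, 0, 34], [0, x + 3, -1, -5], [0, 0, x + 3, -12], [0, 0, 0, x - 1]].

Expanding det(xI - A) along the first row:
det(xI - A) = + (x + 3)·det([[x + 3, -1, -5], [0, x + 3, -12], [0, 0, x - 1]]) - (-1)·det([[0, -1, -5], [0, x + 3, -12], [0, 0, x - 1]]) + (0)·det([[0, x + 3, -5], [0, 0, -12], [0, 0, x - 1]]) - (34)·det([[0, x + 3, -1], [0, 0, x + 3], [0, 0, 0]]).

Evaluating gives χ_A(x) = x^4 + 8x^3 + 18x^2 - 27 = (x - 1)(x + 3)^3.

χ_A(x) = (x - 1)(x + 3)^3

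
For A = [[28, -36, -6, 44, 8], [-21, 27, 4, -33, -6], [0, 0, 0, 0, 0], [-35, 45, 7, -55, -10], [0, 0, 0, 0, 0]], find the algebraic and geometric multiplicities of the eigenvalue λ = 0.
The characteristic polynomial is x^5, so the factor x appears with exponent 5: the algebraic multiplicity is 5.

rank(A) = 2, so the eigenspace has dimension 5 - 2 = 3: the geometric multiplicity is 3.

Since 3 < 5, A is not diagonalizable.

algebraic multiplicity 5, geometric multiplicity 3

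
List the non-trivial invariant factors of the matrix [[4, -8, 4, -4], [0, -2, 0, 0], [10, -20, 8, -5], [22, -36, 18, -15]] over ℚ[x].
The Jordan structure of A has elementary divisors (x + 4), (x + 2), (x + 2), (x - 3). Arranging the block sizes at each eigenvalue in decreasing order and taking row products gives the invariant factors.

Invariant factors (smallest first, each dividing the next): x + 2, (x - 3)(x + 2)(x + 4).

Check: the last factor (x - 3)(x + 2)(x + 4) is the minimal polynomial, and the product (x - 3)(x + 2)^2(x + 4) is the characteristic polynomial.

x + 2, (x - 3)(x + 2)(x + 4)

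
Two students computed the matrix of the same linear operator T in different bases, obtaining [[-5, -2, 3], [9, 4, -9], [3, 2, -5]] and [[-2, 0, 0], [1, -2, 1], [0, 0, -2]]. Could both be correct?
Two matrices over a field are similar if and only if they have the same invariant factors.

Both A and B have characteristic polynomial (x + 2)^3 and minimal polynomial (x + 2)^2. Computing further, both have invariant factors x + 2, (x + 2)^2. Hence A and B are similar.

Yes.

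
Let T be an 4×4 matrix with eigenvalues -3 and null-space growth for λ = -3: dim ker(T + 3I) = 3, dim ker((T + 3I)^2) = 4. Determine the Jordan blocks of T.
λ = -3: successive nullity increments [3, 1] count blocks of size ≥ k; block sizes are [2, 1, 1].

Jordan blocks: (-3, 2), (-3, 1), (-3, 1)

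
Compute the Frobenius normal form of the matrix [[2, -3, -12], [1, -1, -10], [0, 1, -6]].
The invariant factors of A (the non-unit diagonal entries of the Smith normal form of xI - A over ℚ[x]) are (x + 2)(x^2 + 3x - 1), each dividing the next. The characteristic polynomial is their product, (x + 2)(x^2 + 3x - 1).

The rational canonical form is the block-diagonal matrix of companion matrices C(f_i):
R = [[0, 0, 2], [1, 0, -5], [0, 1, -5]].

Note the characteristic polynomial does not split into linear factors over ℚ, so A has no Jordan form over ℚ; the rational canonical form exists over any field.

R = [[0, 0, 2], [1, 0, -5], [0, 1, -5]]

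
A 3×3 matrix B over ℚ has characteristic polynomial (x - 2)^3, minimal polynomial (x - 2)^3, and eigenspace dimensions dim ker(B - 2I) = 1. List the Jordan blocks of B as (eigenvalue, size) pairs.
λ = 2: algebraic multiplicity 3 (exponent in χ_B), largest block size 3 (exponent in m_B), 1 block (geometric multiplicity). This forces block sizes [3].

Jordan blocks: (2, 3)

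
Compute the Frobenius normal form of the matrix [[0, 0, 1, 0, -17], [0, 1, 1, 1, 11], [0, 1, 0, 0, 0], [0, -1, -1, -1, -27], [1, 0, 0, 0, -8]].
R = [[0, 0, 0, 0, -16], [1, 0, 0, 0, 28], [0, 1, 0, 0, 8], [0, 0, 1, 0, -16], [0, 0, 0, 1, -8]]

The invariant factors of A (the non-unit diagonal entries of the Smith normal form of xI - A over ℚ[x]) are (x + 4)(x^2 + 2x - 2)^2, each dividing the next. The characteristic polynomial is their product, (x + 4)(x^2 + 2x - 2)^2.

The rational canonical form is the block-diagonal matrix of companion matrices C(f_i):
R = [[0, 0, 0, 0, -16], [1, 0, 0, 0, 28], [0, 1, 0, 0, 8], [0, 0, 1, 0, -16], [0, 0, 0, 1, -8]].

Note the characteristic polynomial does not split into linear factors over ℚ, so A has no Jordan form over ℚ; the rational canonical form exists over any field.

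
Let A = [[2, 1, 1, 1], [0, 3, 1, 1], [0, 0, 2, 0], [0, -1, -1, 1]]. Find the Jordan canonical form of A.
J = [[2, 1, 0, 0], [0, 2, 0, 0], [0, 0, 2, 0], [0, 0, 0, 2]]

The characteristic polynomial is det(xI - A) = (x - 2)^4, so the eigenvalues are 2 (algebraic multiplicity 4).

For λ = 2: rank(A - 2I) = 1, rank((A - 2I)^2) = 0. The eigenspace has dimension 4 - 1 = 3, so there are 3 Jordan blocks; the rank sequence gives block sizes [2, 1, 1].

Assembling the blocks gives the Jordan form J above.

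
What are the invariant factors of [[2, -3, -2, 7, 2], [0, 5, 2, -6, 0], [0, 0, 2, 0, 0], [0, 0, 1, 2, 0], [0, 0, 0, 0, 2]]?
x - 2, (x - 5)(x - 2)^3

The Jordan structure of A has elementary divisors (x - 2)^3, (x - 2), (x - 5). Arranging the block sizes at each eigenvalue in decreasing order and taking row products gives the invariant factors.

Invariant factors (smallest first, each dividing the next): x - 2, (x - 5)(x - 2)^3.

Check: the last factor (x - 5)(x - 2)^3 is the minimal polynomial, and the product (x - 5)(x - 2)^4 is the characteristic polynomial.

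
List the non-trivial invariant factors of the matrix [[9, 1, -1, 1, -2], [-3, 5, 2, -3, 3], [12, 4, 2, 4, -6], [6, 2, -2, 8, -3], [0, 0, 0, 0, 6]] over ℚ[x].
The Jordan structure of A has elementary divisors (x - 6)^3, (x - 6)^2. Arranging the block sizes at each eigenvalue in decreasing order and taking row products gives the invariant factors.

Invariant factors (smallest first, each dividing the next): (x - 6)^2, (x - 6)^3.

Check: the last factor (x - 6)^3 is the minimal polynomial, and the product (x - 6)^5 is the characteristic polynomial.

(x - 6)^2, (x - 6)^3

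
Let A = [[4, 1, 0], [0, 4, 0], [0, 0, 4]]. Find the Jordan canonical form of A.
J = [[4, 1, 0], [0, 4, 0], [0, 0, 4]]

The characteristic polynomial is det(xI - A) = (x - 4)^3, so the eigenvalues are 4 (algebraic multiplicity 3).

For λ = 4: rank(A - 4I) = 1, rank((A - 4I)^2) = 0. The eigenspace has dimension 3 - 1 = 2, so there are 2 Jordan blocks; the rank sequence gives block sizes [2, 1].

Assembling the blocks gives the Jordan form J above.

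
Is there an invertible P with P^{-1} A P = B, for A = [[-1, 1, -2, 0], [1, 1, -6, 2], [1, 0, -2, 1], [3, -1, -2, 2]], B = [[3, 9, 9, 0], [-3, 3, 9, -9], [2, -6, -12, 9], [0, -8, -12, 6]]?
Yes.

Two matrices over a field are similar if and only if they have the same invariant factors.

Both A and B have characteristic polynomial x^4 and minimal polynomial x^2. Computing further, both have invariant factors x^2, x^2. Hence A and B are similar.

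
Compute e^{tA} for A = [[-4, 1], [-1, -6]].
A has Jordan form J = [[-5, 1], [0, -5]] with A = PJP^{-1}, so e^{tA} = P e^{tJ} P^{-1}.

For a Jordan block J_k(λ), e^{tJ_k(λ)} = e^{λt} · (I + tN + t^2 N^2/2! + ... + t^{k-1} N^{k-1}/(k-1)!) where N is the nilpotent superdiagonal part.

Assembling the blocks and conjugating back gives the entries of e^{tA} as shown above.

e^{tA} = [[(t + 1)*e^{-5*t}, t*e^{-5*t}], [-t*e^{-5*t}, (1 - t)*e^{-5*t}]]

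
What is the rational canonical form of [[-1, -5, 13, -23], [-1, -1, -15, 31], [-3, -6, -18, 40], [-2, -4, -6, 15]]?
The invariant factors of A (the non-unit diagonal entries of the Smith normal form of xI - A over ℚ[x]) are (x + 5)(x^3 - x - 4), each dividing the next. The characteristic polynomial is their product, (x + 5)(x^3 - x - 4).

The rational canonical form is the block-diagonal matrix of companion matrices C(f_i):
R = [[0, 0, 0, 20], [1, 0, 0, 9], [0, 1, 0, 1], [0, 0, 1, -5]].

Note the characteristic polynomial does not split into linear factors over ℚ, so A has no Jordan form over ℚ; the rational canonical form exists over any field.

R = [[0, 0, 0, 20], [1, 0, 0, 9], [0, 1, 0, 1], [0, 0, 1, -5]]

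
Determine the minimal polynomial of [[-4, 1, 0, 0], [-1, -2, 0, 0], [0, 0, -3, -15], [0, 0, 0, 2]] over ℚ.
The characteristic polynomial factors as (x - 2)(x + 3)^3. The minimal polynomial is ∏(x - λ)^{k_λ} where k_λ is the size of the largest Jordan block at λ.

For λ = -3: rank(A + 3I) = 2, and the largest Jordan block has size 2 (the smallest k with rank((A + 3I)^k) = rank((A + 3I)^(k+1))).
For λ = 2: rank(A - 2I) = 3, and the largest Jordan block has size 1 (the smallest k with rank((A - 2I)^k) = rank((A - 2I)^(k+1))).

So m_A(x) = (x - 2)(x + 3)^2.

m_A(x) = (x - 2)(x + 3)^2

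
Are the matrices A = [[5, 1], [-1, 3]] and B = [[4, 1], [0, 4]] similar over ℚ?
Two matrices over a field are similar if and only if they have the same invariant factors.

Both A and B have characteristic polynomial (x - 4)^2 and minimal polynomial (x - 4)^2. Computing further, both have invariant factors (x - 4)^2. Hence A and B are similar.

Yes.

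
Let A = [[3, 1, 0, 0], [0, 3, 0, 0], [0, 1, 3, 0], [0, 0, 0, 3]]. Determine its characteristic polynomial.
χ_A(x) = (x - 3)^4

xI - A = [[x - 3, -1, 0, 0], [0, x - 3, 0, 0], [0, -1, x - 3, 0], [0, 0, 0, x - 3]].

Expanding det(xI - A) along the first row:
det(xI - A) = + (x - 3)·det([[x - 3, 0, 0], [-1, x - 3, 0], [0, 0, x - 3]]) - (-1)·det([[0, 0, 0], [0, x - 3, 0], [0, 0, x - 3]]) + (0)·det([[0, x - 3, 0], [0, -1, 0], [0, 0, x - 3]]) - (0)·det([[0, x - 3, 0], [0, -1, x - 3], [0, 0, 0]]).

Evaluating gives χ_A(x) = x^4 - 12x^3 + 54x^2 - 108x + 81 = (x - 3)^4.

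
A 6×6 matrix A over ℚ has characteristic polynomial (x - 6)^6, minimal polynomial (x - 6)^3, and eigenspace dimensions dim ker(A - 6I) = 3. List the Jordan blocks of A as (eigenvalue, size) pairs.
λ = 6: algebraic multiplicity 6 (exponent in χ_A), largest block size 3 (exponent in m_A), 3 blocks (geometric multiplicity). These force block sizes [3, 2, 1].

Jordan blocks: (6, 3), (6, 2), (6, 1)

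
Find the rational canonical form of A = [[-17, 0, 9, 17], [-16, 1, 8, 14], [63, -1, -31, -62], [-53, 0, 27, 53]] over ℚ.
R = [[0, 0, 0, -18], [1, 0, 0, 27], [0, 1, 0, -4], [0, 0, 1, 6]]

The invariant factors of A (the non-unit diagonal entries of the Smith normal form of xI - A over ℚ[x]) are (x - 6)(x^3 + 4x - 3), each dividing the next. The characteristic polynomial is their product, (x - 6)(x^3 + 4x - 3).

The rational canonical form is the block-diagonal matrix of companion matrices C(f_i):
R = [[0, 0, 0, -18], [1, 0, 0, 27], [0, 1, 0, -4], [0, 0, 1, 6]].

Note the characteristic polynomial does not split into linear factors over ℚ, so A has no Jordan form over ℚ; the rational canonical form exists over any field.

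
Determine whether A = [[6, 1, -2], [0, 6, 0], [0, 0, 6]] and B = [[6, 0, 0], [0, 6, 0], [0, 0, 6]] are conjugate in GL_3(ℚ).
No.

Both have characteristic polynomial (x - 6)^3, but the minimal polynomial of A is (x - 6)^2 while the minimal polynomial of B is x - 6. The minimal polynomial is a similarity invariant, so A and B are not similar.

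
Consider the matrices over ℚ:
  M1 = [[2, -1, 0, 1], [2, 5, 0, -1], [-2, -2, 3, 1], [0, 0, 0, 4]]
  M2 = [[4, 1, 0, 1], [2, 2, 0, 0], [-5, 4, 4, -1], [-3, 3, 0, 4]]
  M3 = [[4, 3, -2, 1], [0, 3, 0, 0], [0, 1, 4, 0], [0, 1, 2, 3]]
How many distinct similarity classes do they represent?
2 classes: {M1}, {M2, M3}

Characteristic polynomials: χ_{M1} = (x - 4)^2(x - 3)^2, χ_{M2} = (x - 4)^2(x - 3)^2, χ_{M3} = (x - 4)^2(x - 3)^2.

{M1}: invariant factors (x - 4)(x - 3), (x - 4)(x - 3).

{M2, M3}: invariant factors x - 4, (x - 4)(x - 3)^2.

Matrices are similar if and only if their invariant-factor lists agree; the partition into similarity classes is {M1}, {M2, M3}.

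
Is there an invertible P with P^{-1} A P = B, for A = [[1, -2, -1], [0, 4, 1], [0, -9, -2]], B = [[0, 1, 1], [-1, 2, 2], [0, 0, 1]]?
Yes.

Two matrices over a field are similar if and only if they have the same invariant factors.

Both A and B have characteristic polynomial (x - 1)^3 and minimal polynomial (x - 1)^3. Computing further, both have invariant factors (x - 1)^3. Hence A and B are similar.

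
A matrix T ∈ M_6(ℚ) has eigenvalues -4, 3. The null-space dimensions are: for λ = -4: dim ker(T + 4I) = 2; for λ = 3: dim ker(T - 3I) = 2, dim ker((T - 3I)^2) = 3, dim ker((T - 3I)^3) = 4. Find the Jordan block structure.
λ = -4: successive nullity increments [2] count blocks of size ≥ k; block sizes are [1, 1].
λ = 3: successive nullity increments [2, 1, 1] count blocks of size ≥ k; block sizes are [3, 1].

Jordan blocks: (-4, 1), (-4, 1), (3, 3), (3, 1)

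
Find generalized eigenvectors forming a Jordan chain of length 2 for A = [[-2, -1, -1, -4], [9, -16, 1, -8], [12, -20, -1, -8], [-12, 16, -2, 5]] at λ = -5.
We seek v_1 ∈ ker((A + 5I)^2) \ ker(A + 5I), then set v_{i+1} = (A + 5I) v_i.

One such chain is v_1 = [[0, 1, 2, -1]]^T, v_2 = [[1, -1, -4, 2]]^T. Check: (A + 5I) v_2 = [[0, 0, 0, 0]]^T = 0.

v_1 = [[0, 1, 2, -1]]^T, v_2 = [[1, -1, -4, 2]]^T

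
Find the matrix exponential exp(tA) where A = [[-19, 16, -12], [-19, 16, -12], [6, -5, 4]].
e^{tA} = [[-4*t - 15*e^{t} + 16, 4*t + 12*e^{t} - 12, 12 - 12*e^{t}], [-4*t - 15*e^{t} + 15, 4*t + 12*e^{t} - 11, 12 - 12*e^{t}], [t + 5*e^{t} - 5, -t - 4*e^{t} + 4, 4*e^{t} - 3]]

A has Jordan form J = [[0, 1, 0], [0, 0, 0], [0, 0, 1]] with A = PJP^{-1}, so e^{tA} = P e^{tJ} P^{-1}.

For a Jordan block J_k(λ), e^{tJ_k(λ)} = e^{λt} · (I + tN + t^2 N^2/2! + ... + t^{k-1} N^{k-1}/(k-1)!) where N is the nilpotent superdiagonal part.

Assembling the blocks and conjugating back gives the entries of e^{tA} as shown above.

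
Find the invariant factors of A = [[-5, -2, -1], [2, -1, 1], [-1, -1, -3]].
The Jordan structure of A has elementary divisors (x + 3)^3. Arranging the block sizes at each eigenvalue in decreasing order and taking row products gives the invariant factors.

Invariant factors (smallest first, each dividing the next): (x + 3)^3.

Check: the last factor (x + 3)^3 is the minimal polynomial, and the product (x + 3)^3 is the characteristic polynomial.

(x + 3)^3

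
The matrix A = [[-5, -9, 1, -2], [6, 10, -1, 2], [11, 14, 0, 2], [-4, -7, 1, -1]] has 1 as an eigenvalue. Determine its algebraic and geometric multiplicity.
algebraic multiplicity 4, geometric multiplicity 2

The characteristic polynomial is (x - 1)^4, so the factor x - 1 appears with exponent 4: the algebraic multiplicity is 4.

rank(A - I) = 2, so the eigenspace has dimension 4 - 2 = 2: the geometric multiplicity is 2.

Since 2 < 4, A is not diagonalizable.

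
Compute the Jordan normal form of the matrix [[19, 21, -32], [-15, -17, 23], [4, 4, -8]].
J = [[-2, 1, 0], [0, -2, 1], [0, 0, -2]]

The characteristic polynomial is det(xI - A) = (x + 2)^3, so the eigenvalues are -2 (algebraic multiplicity 3).

For λ = -2: rank(A + 2I) = 2, rank((A + 2I)^2) = 1, rank((A + 2I)^3) = 0. The eigenspace has dimension 3 - 2 = 1, so there is 1 Jordan block; the rank sequence gives block sizes [3].

Assembling the blocks gives the Jordan form J above.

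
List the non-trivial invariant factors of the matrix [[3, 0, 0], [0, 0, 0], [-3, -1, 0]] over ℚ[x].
x^2(x - 3)

The Jordan structure of A has elementary divisors x^2, (x - 3). Arranging the block sizes at each eigenvalue in decreasing order and taking row products gives the invariant factors.

Invariant factors (smallest first, each dividing the next): x^2(x - 3).

Check: the last factor x^2(x - 3) is the minimal polynomial, and the product x^2(x - 3) is the characteristic polynomial.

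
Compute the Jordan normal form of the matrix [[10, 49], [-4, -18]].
J = [[-4, 1], [0, -4]]

The characteristic polynomial is det(xI - A) = (x + 4)^2, so the eigenvalues are -4 (algebraic multiplicity 2).

For λ = -4: rank(A + 4I) = 1, rank((A + 4I)^2) = 0. The eigenspace has dimension 2 - 1 = 1, so there is 1 Jordan block; the rank sequence gives block sizes [2].

Assembling the blocks gives the Jordan form J above.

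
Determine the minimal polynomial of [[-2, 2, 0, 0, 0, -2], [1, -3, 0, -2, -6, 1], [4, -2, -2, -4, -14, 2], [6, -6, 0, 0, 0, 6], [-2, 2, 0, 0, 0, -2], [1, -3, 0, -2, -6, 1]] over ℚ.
The characteristic polynomial factors as x^3(x + 2)^3. The minimal polynomial is ∏(x - λ)^{k_λ} where k_λ is the size of the largest Jordan block at λ.

For λ = -2: rank(A + 2I) = 4, and the largest Jordan block has size 2 (the smallest k with rank((A + 2I)^k) = rank((A + 2I)^(k+1))).
For λ = 0: rank(A) = 3, and the largest Jordan block has size 1 (the smallest k with rank(A^k) = rank(A^(k+1))).

So m_A(x) = x(x + 2)^2.

m_A(x) = x(x + 2)^2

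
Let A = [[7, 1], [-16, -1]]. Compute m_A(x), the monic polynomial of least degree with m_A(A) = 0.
The characteristic polynomial factors as (x - 3)^2. The minimal polynomial is ∏(x - λ)^{k_λ} where k_λ is the size of the largest Jordan block at λ.

For λ = 3: rank(A - 3I) = 1, and the largest Jordan block has size 2 (the smallest k with rank((A - 3I)^k) = rank((A - 3I)^(k+1))).

So m_A(x) = (x - 3)^2.

m_A(x) = (x - 3)^2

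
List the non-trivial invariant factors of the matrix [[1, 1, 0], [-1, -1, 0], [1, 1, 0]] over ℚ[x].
The Jordan structure of A has elementary divisors x^2, x. Arranging the block sizes at each eigenvalue in decreasing order and taking row products gives the invariant factors.

Invariant factors (smallest first, each dividing the next): x, x^2.

Check: the last factor x^2 is the minimal polynomial, and the product x^3 is the characteristic polynomial.

x, x^2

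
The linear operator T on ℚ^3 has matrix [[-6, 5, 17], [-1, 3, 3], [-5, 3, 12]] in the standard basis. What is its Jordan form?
J = [[3, 1, 0], [0, 3, 1], [0, 0, 3]]

The characteristic polynomial is det(xI - A) = (x - 3)^3, so the eigenvalues are 3 (algebraic multiplicity 3).

For λ = 3: rank(A - 3I) = 2, rank((A - 3I)^2) = 1, rank((A - 3I)^3) = 0. The eigenspace has dimension 3 - 2 = 1, so there is 1 Jordan block; the rank sequence gives block sizes [3].

Assembling the blocks gives the Jordan form J above.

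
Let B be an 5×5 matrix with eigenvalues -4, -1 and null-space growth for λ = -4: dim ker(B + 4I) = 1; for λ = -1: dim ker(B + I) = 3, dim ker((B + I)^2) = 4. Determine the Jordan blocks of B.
Jordan blocks: (-4, 1), (-1, 2), (-1, 1), (-1, 1)

λ = -4: successive nullity increments [1] count blocks of size ≥ k; block sizes are [1].
λ = -1: successive nullity increments [3, 1] count blocks of size ≥ k; block sizes are [2, 1, 1].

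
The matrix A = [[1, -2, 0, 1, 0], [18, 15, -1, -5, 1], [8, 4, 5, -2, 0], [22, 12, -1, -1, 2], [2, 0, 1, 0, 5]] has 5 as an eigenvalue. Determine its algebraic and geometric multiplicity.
algebraic multiplicity 5, geometric multiplicity 2

The characteristic polynomial is (x - 5)^5, so the factor x - 5 appears with exponent 5: the algebraic multiplicity is 5.

rank(A - 5I) = 3, so the eigenspace has dimension 5 - 3 = 2: the geometric multiplicity is 2.

Since 2 < 5, A is not diagonalizable.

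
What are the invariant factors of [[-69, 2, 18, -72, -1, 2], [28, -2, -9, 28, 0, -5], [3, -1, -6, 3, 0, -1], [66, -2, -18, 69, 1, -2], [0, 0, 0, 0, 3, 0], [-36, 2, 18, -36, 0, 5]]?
The Jordan structure of A has elementary divisors (x + 3)^3, (x - 3)^2, (x - 3). Arranging the block sizes at each eigenvalue in decreasing order and taking row products gives the invariant factors.

Invariant factors (smallest first, each dividing the next): x - 3, (x - 3)^2(x + 3)^3.

Check: the last factor (x - 3)^2(x + 3)^3 is the minimal polynomial, and the product (x - 3)^3(x + 3)^3 is the characteristic polynomial.

x - 3, (x - 3)^2(x + 3)^3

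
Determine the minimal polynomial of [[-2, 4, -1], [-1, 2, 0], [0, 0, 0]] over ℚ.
m_A(x) = x^3

The characteristic polynomial factors as x^3. The minimal polynomial is ∏(x - λ)^{k_λ} where k_λ is the size of the largest Jordan block at λ.

For λ = 0: rank(A) = 2, and the largest Jordan block has size 3 (the smallest k with rank(A^k) = rank(A^(k+1))).

So m_A(x) = x^3.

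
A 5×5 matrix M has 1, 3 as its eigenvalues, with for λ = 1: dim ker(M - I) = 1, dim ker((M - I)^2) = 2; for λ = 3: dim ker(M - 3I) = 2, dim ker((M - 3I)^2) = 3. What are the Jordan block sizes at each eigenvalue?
λ = 1: successive nullity increments [1, 1] count blocks of size ≥ k; block sizes are [2].
λ = 3: successive nullity increments [2, 1] count blocks of size ≥ k; block sizes are [2, 1].

Jordan blocks: (1, 2), (3, 2), (3, 1)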